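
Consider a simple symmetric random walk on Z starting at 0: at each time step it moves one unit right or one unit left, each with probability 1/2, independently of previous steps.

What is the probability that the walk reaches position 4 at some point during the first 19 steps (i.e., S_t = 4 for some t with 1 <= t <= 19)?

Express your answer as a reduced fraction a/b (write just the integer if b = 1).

Answer: 11773/32768

Derivation:
Count via complement. Let g(t,s) = #length-t paths at position s with S_1..S_t all ≠ 4.
g(t,s) = g(t-1,s-1) + g(t-1,s+1) for s ≠ 4; g(t,4) = 0.
t=0: g(0,0)=1
t=1: g(1,-1)=1 g(1,1)=1
t=2: g(2,-2)=1 g(2,0)=2 g(2,2)=1
t=3: g(3,-3)=1 g(3,-1)=3 g(3,1)=3 g(3,3)=1
t=4: g(4,-4)=1 g(4,-2)=4 g(4,0)=6 g(4,2)=4
t=5: g(5,-5)=1 g(5,-3)=5 g(5,-1)=10 g(5,1)=10 g(5,3)=4
t=6: g(6,-6)=1 g(6,-4)=6 g(6,-2)=15 g(6,0)=20 g(6,2)=14
t=7: g(7,-7)=1 g(7,-5)=7 g(7,-3)=21 g(7,-1)=35 g(7,1)=34 g(7,3)=14
t=8: g(8,-8)=1 g(8,-6)=8 g(8,-4)=28 g(8,-2)=56 g(8,0)=69 g(8,2)=48
t=9: g(9,-9)=1 g(9,-7)=9 g(9,-5)=36 g(9,-3)=84 g(9,-1)=125 g(9,1)=117 g(9,3)=48
t=10: g(10,-10)=1 g(10,-8)=10 g(10,-6)=45 g(10,-4)=120 g(10,-2)=209 g(10,0)=242 g(10,2)=165
t=11: g(11,-11)=1 g(11,-9)=11 g(11,-7)=55 g(11,-5)=165 g(11,-3)=329 g(11,-1)=451 g(11,1)=407 g(11,3)=165
t=12: g(12,-12)=1 g(12,-10)=12 g(12,-8)=66 g(12,-6)=220 g(12,-4)=494 g(12,-2)=780 g(12,0)=858 g(12,2)=572
t=13: g(13,-13)=1 g(13,-11)=13 g(13,-9)=78 g(13,-7)=286 g(13,-5)=714 g(13,-3)=1274 g(13,-1)=1638 g(13,1)=1430 g(13,3)=572
t=14: g(14,-14)=1 g(14,-12)=14 g(14,-10)=91 g(14,-8)=364 g(14,-6)=1000 g(14,-4)=1988 g(14,-2)=2912 g(14,0)=3068 g(14,2)=2002
t=15: g(15,-15)=1 g(15,-13)=15 g(15,-11)=105 g(15,-9)=455 g(15,-7)=1364 g(15,-5)=2988 g(15,-3)=4900 g(15,-1)=5980 g(15,1)=5070 g(15,3)=2002
t=16: g(16,-16)=1 g(16,-14)=16 g(16,-12)=120 g(16,-10)=560 g(16,-8)=1819 g(16,-6)=4352 g(16,-4)=7888 g(16,-2)=10880 g(16,0)=11050 g(16,2)=7072
t=17: g(17,-17)=1 g(17,-15)=17 g(17,-13)=136 g(17,-11)=680 g(17,-9)=2379 g(17,-7)=6171 g(17,-5)=12240 g(17,-3)=18768 g(17,-1)=21930 g(17,1)=18122 g(17,3)=7072
t=18: g(18,-18)=1 g(18,-16)=18 g(18,-14)=153 g(18,-12)=816 g(18,-10)=3059 g(18,-8)=8550 g(18,-6)=18411 g(18,-4)=31008 g(18,-2)=40698 g(18,0)=40052 g(18,2)=25194
t=19: g(19,-19)=1 g(19,-17)=19 g(19,-15)=171 g(19,-13)=969 g(19,-11)=3875 g(19,-9)=11609 g(19,-7)=26961 g(19,-5)=49419 g(19,-3)=71706 g(19,-1)=80750 g(19,1)=65246 g(19,3)=25194
Paths never hitting 4: Σ_s g(19,s) = 335920
Paths hitting 4: 2^19 - 335920 = 188368
P = 188368/524288 = 11773/32768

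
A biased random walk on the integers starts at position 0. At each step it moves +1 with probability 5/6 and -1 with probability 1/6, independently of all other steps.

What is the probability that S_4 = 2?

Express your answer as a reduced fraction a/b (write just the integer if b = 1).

Answer: 125/324

Derivation:
To reach position 2 after 4 steps: need 3 steps of +1 and 1 step of -1.
Number of such sequences: C(4,3) = 4
Each has probability (5/6)^3 · (1/6)^1 = 125/1296
P = 4 · 125/1296 = 125/324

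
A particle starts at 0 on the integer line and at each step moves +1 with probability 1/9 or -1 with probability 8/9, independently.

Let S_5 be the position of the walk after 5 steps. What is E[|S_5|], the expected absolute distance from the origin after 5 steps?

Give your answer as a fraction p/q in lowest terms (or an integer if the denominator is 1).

Answer: 25685/6561

Derivation:
S_5 takes values m ≡ 1 (mod 2) with |m| ≤ 5; P(S_5=m) = C(5,(5+m)/2) · (1/9)^((5+m)/2) · (8/9)^((5-m)/2).
Distribution: P(S=-5)=32768/59049, P(S=-3)=20480/59049, P(S=-1)=5120/59049, P(S=1)=640/59049, P(S=3)=40/59049, P(S=5)=1/59049
E[|S_5|] = Σ_m |m|·P(S_5=m) = 25685/6561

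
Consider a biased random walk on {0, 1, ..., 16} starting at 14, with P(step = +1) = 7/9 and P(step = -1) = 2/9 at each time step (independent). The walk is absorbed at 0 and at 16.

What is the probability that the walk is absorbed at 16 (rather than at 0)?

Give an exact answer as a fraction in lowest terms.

Answer: 738509550373/738509566757

Derivation:
Biased walk: p = 7/9, q = 2/9, r = q/p = 2/7
Gambler's ruin: P(hit 16 before 0 | start at 14) = (1 - r^a)/(1 - r^N)
r^14 = 16384/678223072849; r^16 = 65536/33232930569601
P = (1 - 16384/678223072849) / (1 - 65536/33232930569601) = 678223056465/678223072849 / 33232930504065/33232930569601 = 738509550373/738509566757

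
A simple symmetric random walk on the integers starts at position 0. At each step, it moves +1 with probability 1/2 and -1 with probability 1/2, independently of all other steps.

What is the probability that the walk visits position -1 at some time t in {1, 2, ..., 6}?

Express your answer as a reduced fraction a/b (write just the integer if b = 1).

Answer: 11/16

Derivation:
Count via complement. Let g(t,s) = #length-t paths at position s with S_1..S_t all ≠ -1.
g(t,s) = g(t-1,s-1) + g(t-1,s+1) for s ≠ -1; g(t,-1) = 0.
t=0: g(0,0)=1
t=1: g(1,1)=1
t=2: g(2,0)=1 g(2,2)=1
t=3: g(3,1)=2 g(3,3)=1
t=4: g(4,0)=2 g(4,2)=3 g(4,4)=1
t=5: g(5,1)=5 g(5,3)=4 g(5,5)=1
t=6: g(6,0)=5 g(6,2)=9 g(6,4)=5 g(6,6)=1
Paths never hitting -1: Σ_s g(6,s) = 20
Paths hitting -1: 2^6 - 20 = 44
P = 44/64 = 11/16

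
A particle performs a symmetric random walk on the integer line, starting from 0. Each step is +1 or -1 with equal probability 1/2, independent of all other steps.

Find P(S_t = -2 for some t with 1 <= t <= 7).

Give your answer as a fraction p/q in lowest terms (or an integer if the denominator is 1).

Answer: 29/64

Derivation:
Count via complement. Let g(t,s) = #length-t paths at position s with S_1..S_t all ≠ -2.
g(t,s) = g(t-1,s-1) + g(t-1,s+1) for s ≠ -2; g(t,-2) = 0.
t=0: g(0,0)=1
t=1: g(1,-1)=1 g(1,1)=1
t=2: g(2,0)=2 g(2,2)=1
t=3: g(3,-1)=2 g(3,1)=3 g(3,3)=1
t=4: g(4,0)=5 g(4,2)=4 g(4,4)=1
t=5: g(5,-1)=5 g(5,1)=9 g(5,3)=5 g(5,5)=1
t=6: g(6,0)=14 g(6,2)=14 g(6,4)=6 g(6,6)=1
t=7: g(7,-1)=14 g(7,1)=28 g(7,3)=20 g(7,5)=7 g(7,7)=1
Paths never hitting -2: Σ_s g(7,s) = 70
Paths hitting -2: 2^7 - 70 = 58
P = 58/128 = 29/64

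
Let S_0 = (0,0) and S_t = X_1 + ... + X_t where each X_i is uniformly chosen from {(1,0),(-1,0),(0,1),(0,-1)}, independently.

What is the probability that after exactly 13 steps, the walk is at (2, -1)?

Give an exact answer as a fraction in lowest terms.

Answer: 552123/16777216

Derivation:
Let h be the number of horizontal steps (so 13-h are vertical). To end at (2,-1) need (h+2)/2 right-steps and ((13-h)-1)/2 up-steps.
Sum over h with 2 ≤ h ≤ 12, h ≡ 0 (mod 2), 13-h ≡ 1 (mod 2):
h=2: C(13,2)·C(2,2)·C(11,5) = 78·1·462 = 36036
h=4: C(13,4)·C(4,3)·C(9,4) = 715·4·126 = 360360
h=6: C(13,6)·C(6,4)·C(7,3) = 1716·15·35 = 900900
h=8: C(13,8)·C(8,5)·C(5,2) = 1287·56·10 = 720720
h=10: C(13,10)·C(10,6)·C(3,1) = 286·210·3 = 180180
h=12: C(13,12)·C(12,7)·C(1,0) = 13·792·1 = 10296
Total favorable: 2208492
Total paths: 4^13 = 67108864
P = 2208492/67108864 = 552123/16777216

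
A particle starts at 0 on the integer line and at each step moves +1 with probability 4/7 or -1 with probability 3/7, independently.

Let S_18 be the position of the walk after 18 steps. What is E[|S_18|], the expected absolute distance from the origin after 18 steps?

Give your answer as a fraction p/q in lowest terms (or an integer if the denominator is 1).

S_18 takes values m ≡ 0 (mod 2) with |m| ≤ 18; P(S_18=m) = C(18,(18+m)/2) · (4/7)^((18+m)/2) · (3/7)^((18-m)/2).
Distribution: P(S=-18)=387420489/1628413597910449, P(S=-16)=9298091736/1628413597910449, P(S=-14)=105378373008/1628413597910449, P(S=-12)=749357319168/1628413597910449, P(S=-10)=3746786595840/1628413597910449, P(S=-8)=1998286184448/232630513987207, P(S=-6)=5772826755072/232630513987207, P(S=-4)=92365228081152/1628413597910449, P(S=-2)=169336251482112/1628413597910449, P(S=0)=250868520714240/1628413597910449, P(S=2)=301042224857088/1628413597910449, P(S=4)=291919733194752/1628413597910449, P(S=6)=32435525910528/232630513987207, P(S=8)=19960323637248/232630513987207, P(S=10)=66534412124160/1628413597910449, P(S=12)=23656679866368/1628413597910449, P(S=14)=5914169966592/1628413597910449, P(S=16)=927712935936/1628413597910449, P(S=18)=68719476736/1628413597910449
E[|S_18|] = Σ_m |m|·P(S_18=m) = 6408523970525826/1628413597910449

Answer: 6408523970525826/1628413597910449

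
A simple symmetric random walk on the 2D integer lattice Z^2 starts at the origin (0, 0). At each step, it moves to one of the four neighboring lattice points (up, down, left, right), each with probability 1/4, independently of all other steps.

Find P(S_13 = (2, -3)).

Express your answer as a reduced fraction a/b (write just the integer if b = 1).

Answer: 306735/16777216

Derivation:
Let h be the number of horizontal steps (so 13-h are vertical). To end at (2,-3) need (h+2)/2 right-steps and ((13-h)-3)/2 up-steps.
Sum over h with 2 ≤ h ≤ 10, h ≡ 0 (mod 2), 13-h ≡ 1 (mod 2):
h=2: C(13,2)·C(2,2)·C(11,4) = 78·1·330 = 25740
h=4: C(13,4)·C(4,3)·C(9,3) = 715·4·84 = 240240
h=6: C(13,6)·C(6,4)·C(7,2) = 1716·15·21 = 540540
h=8: C(13,8)·C(8,5)·C(5,1) = 1287·56·5 = 360360
h=10: C(13,10)·C(10,6)·C(3,0) = 286·210·1 = 60060
Total favorable: 1226940
Total paths: 4^13 = 67108864
P = 1226940/67108864 = 306735/16777216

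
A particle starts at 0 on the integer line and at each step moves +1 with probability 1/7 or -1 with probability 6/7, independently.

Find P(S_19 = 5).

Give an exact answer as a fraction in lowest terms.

Answer: 14105415168/11398895185373143

Derivation:
To reach position 5 after 19 steps: need 12 steps of +1 and 7 steps of -1.
Number of such sequences: C(19,12) = 50388
Each has probability (1/7)^12 · (6/7)^7 = 279936/11398895185373143
P = 50388 · 279936/11398895185373143 = 14105415168/11398895185373143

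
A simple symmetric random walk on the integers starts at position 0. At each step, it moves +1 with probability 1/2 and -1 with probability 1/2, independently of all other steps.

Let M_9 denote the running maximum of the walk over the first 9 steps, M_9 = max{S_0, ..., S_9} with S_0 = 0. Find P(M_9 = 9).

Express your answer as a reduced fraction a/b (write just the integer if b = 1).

Let M_9 = max(S_0,...,S_9). Use the reflection principle: for j ≥ 1, #{paths with M_9 ≥ j} = #{S_9 ≥ j} + #{S_9 ≥ j+1}.
By reflection, #{M_9 ≥ 9} = #{S_9 ≥ 9} + #{S_9 ≥ 10} = 1 + 0 = 1.
#{M_9 ≥ 10} = #{S_9 ≥ 10} + #{S_9 ≥ 11} = 0 + 0 = 0.
#{M_9 = 9} = 1 - 0 = 1.
P(M_9 = 9) = 1/512 = 1/512

Answer: 1/512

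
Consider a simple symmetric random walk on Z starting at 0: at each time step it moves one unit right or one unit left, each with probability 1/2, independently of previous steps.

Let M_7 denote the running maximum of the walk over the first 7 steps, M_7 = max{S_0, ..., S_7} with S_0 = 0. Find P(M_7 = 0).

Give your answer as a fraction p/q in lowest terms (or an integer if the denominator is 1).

Let M_7 = max(S_0,...,S_7). Use the reflection principle: for j ≥ 1, #{paths with M_7 ≥ j} = #{S_7 ≥ j} + #{S_7 ≥ j+1}.
P(M_7 ≥ 0) = 1 since S_0 = 0, so #{M_7 ≥ 0} = 128.
#{M_7 ≥ 1} = #{S_7 ≥ 1} + #{S_7 ≥ 2} = 64 + 29 = 93.
#{M_7 = 0} = 128 - 93 = 35.
P(M_7 = 0) = 35/128 = 35/128

Answer: 35/128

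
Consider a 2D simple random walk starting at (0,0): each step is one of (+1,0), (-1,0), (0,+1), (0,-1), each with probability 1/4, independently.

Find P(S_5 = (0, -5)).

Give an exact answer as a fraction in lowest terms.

Answer: 1/1024

Derivation:
Let h be the number of horizontal steps (so 5-h are vertical). To end at (0,-5) need (h+0)/2 right-steps and ((5-h)-5)/2 up-steps.
Sum over h with 0 ≤ h ≤ 0, h ≡ 0 (mod 2), 5-h ≡ 1 (mod 2):
h=0: C(5,0)·C(0,0)·C(5,0) = 1·1·1 = 1
Total favorable: 1
Total paths: 4^5 = 1024
P = 1/1024 = 1/1024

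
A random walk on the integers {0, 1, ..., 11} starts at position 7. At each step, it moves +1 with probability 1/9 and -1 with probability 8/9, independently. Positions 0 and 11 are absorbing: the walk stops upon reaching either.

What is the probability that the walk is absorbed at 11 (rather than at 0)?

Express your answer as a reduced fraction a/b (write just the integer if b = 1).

Answer: 299593/1227133513

Derivation:
Biased walk: p = 1/9, q = 8/9, r = q/p = 8
Gambler's ruin: P(hit 11 before 0 | start at 7) = (1 - r^a)/(1 - r^N)
r^7 = 2097152; r^11 = 8589934592
P = (1 - 2097152) / (1 - 8589934592) = -2097151 / -8589934591 = 299593/1227133513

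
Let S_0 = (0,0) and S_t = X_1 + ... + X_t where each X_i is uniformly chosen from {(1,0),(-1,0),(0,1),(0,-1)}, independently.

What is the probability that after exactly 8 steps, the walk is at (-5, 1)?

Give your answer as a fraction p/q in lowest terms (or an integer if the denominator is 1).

Answer: 7/2048

Derivation:
Let h be the number of horizontal steps (so 8-h are vertical). To end at (-5,1) need (h-5)/2 right-steps and ((8-h)+1)/2 up-steps.
Sum over h with 5 ≤ h ≤ 7, h ≡ 1 (mod 2), 8-h ≡ 1 (mod 2):
h=5: C(8,5)·C(5,0)·C(3,2) = 56·1·3 = 168
h=7: C(8,7)·C(7,1)·C(1,1) = 8·7·1 = 56
Total favorable: 224
Total paths: 4^8 = 65536
P = 224/65536 = 7/2048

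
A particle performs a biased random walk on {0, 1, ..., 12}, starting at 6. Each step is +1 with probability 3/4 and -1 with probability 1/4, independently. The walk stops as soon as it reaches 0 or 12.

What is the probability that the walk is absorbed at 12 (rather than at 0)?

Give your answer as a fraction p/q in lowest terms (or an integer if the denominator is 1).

Answer: 729/730

Derivation:
Biased walk: p = 3/4, q = 1/4, r = q/p = 1/3
Gambler's ruin: P(hit 12 before 0 | start at 6) = (1 - r^a)/(1 - r^N)
r^6 = 1/729; r^12 = 1/531441
P = (1 - 1/729) / (1 - 1/531441) = 728/729 / 531440/531441 = 729/730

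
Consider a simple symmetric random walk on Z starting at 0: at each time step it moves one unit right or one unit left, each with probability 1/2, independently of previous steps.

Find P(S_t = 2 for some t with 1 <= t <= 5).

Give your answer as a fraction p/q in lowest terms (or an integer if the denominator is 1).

Count via complement. Let g(t,s) = #length-t paths at position s with S_1..S_t all ≠ 2.
g(t,s) = g(t-1,s-1) + g(t-1,s+1) for s ≠ 2; g(t,2) = 0.
t=0: g(0,0)=1
t=1: g(1,-1)=1 g(1,1)=1
t=2: g(2,-2)=1 g(2,0)=2
t=3: g(3,-3)=1 g(3,-1)=3 g(3,1)=2
t=4: g(4,-4)=1 g(4,-2)=4 g(4,0)=5
t=5: g(5,-5)=1 g(5,-3)=5 g(5,-1)=9 g(5,1)=5
Paths never hitting 2: Σ_s g(5,s) = 20
Paths hitting 2: 2^5 - 20 = 12
P = 12/32 = 3/8

Answer: 3/8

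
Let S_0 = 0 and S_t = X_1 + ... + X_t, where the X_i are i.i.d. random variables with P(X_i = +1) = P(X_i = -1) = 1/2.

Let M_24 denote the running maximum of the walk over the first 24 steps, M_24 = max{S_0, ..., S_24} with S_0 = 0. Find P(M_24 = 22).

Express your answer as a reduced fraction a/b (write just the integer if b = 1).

Let M_24 = max(S_0,...,S_24). Use the reflection principle: for j ≥ 1, #{paths with M_24 ≥ j} = #{S_24 ≥ j} + #{S_24 ≥ j+1}.
By reflection, #{M_24 ≥ 22} = #{S_24 ≥ 22} + #{S_24 ≥ 23} = 25 + 1 = 26.
#{M_24 ≥ 23} = #{S_24 ≥ 23} + #{S_24 ≥ 24} = 1 + 1 = 2.
#{M_24 = 22} = 26 - 2 = 24.
P(M_24 = 22) = 24/16777216 = 3/2097152

Answer: 3/2097152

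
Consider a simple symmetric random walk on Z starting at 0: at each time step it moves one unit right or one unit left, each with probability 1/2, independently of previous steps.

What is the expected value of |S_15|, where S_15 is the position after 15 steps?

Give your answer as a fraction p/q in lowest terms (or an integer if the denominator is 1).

S_15 takes values m ≡ 1 (mod 2) with |m| ≤ 15; P(S_15=m) = C(15,(15+m)/2)/2^15.
Total paths: 2^15 = 32768
Distribution: P(S=-15)=1/32768, P(S=-13)=15/32768, P(S=-11)=105/32768, P(S=-9)=455/32768, P(S=-7)=1365/32768, P(S=-5)=3003/32768, P(S=-3)=5005/32768, P(S=-1)=6435/32768, P(S=1)=6435/32768, P(S=3)=5005/32768, P(S=5)=3003/32768, P(S=7)=1365/32768, P(S=9)=455/32768, P(S=11)=105/32768, P(S=13)=15/32768, P(S=15)=1/32768
E[|S_15|] = Σ_m |m|·P(S_15=m) = 102960/32768 = 6435/2048

Answer: 6435/2048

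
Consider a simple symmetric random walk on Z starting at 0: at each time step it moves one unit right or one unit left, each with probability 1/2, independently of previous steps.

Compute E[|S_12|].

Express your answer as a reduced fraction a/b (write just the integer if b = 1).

Answer: 693/256

Derivation:
S_12 takes values m ≡ 0 (mod 2) with |m| ≤ 12; P(S_12=m) = C(12,(12+m)/2)/2^12.
Total paths: 2^12 = 4096
Distribution: P(S=-12)=1/4096, P(S=-10)=12/4096, P(S=-8)=66/4096, P(S=-6)=220/4096, P(S=-4)=495/4096, P(S=-2)=792/4096, P(S=0)=924/4096, P(S=2)=792/4096, P(S=4)=495/4096, P(S=6)=220/4096, P(S=8)=66/4096, P(S=10)=12/4096, P(S=12)=1/4096
E[|S_12|] = Σ_m |m|·P(S_12=m) = 11088/4096 = 693/256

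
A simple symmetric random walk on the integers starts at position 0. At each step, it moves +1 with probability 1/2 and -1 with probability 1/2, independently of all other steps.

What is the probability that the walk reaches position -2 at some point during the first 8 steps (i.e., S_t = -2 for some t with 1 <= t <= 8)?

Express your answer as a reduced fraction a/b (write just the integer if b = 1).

Count via complement. Let g(t,s) = #length-t paths at position s with S_1..S_t all ≠ -2.
g(t,s) = g(t-1,s-1) + g(t-1,s+1) for s ≠ -2; g(t,-2) = 0.
t=0: g(0,0)=1
t=1: g(1,-1)=1 g(1,1)=1
t=2: g(2,0)=2 g(2,2)=1
t=3: g(3,-1)=2 g(3,1)=3 g(3,3)=1
t=4: g(4,0)=5 g(4,2)=4 g(4,4)=1
t=5: g(5,-1)=5 g(5,1)=9 g(5,3)=5 g(5,5)=1
t=6: g(6,0)=14 g(6,2)=14 g(6,4)=6 g(6,6)=1
t=7: g(7,-1)=14 g(7,1)=28 g(7,3)=20 g(7,5)=7 g(7,7)=1
t=8: g(8,0)=42 g(8,2)=48 g(8,4)=27 g(8,6)=8 g(8,8)=1
Paths never hitting -2: Σ_s g(8,s) = 126
Paths hitting -2: 2^8 - 126 = 130
P = 130/256 = 65/128

Answer: 65/128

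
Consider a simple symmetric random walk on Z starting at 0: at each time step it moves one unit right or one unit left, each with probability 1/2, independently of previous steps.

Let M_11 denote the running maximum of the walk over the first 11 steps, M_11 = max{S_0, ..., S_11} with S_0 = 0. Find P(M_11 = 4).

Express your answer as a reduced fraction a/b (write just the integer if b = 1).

Answer: 165/2048

Derivation:
Let M_11 = max(S_0,...,S_11). Use the reflection principle: for j ≥ 1, #{paths with M_11 ≥ j} = #{S_11 ≥ j} + #{S_11 ≥ j+1}.
By reflection, #{M_11 ≥ 4} = #{S_11 ≥ 4} + #{S_11 ≥ 5} = 232 + 232 = 464.
#{M_11 ≥ 5} = #{S_11 ≥ 5} + #{S_11 ≥ 6} = 232 + 67 = 299.
#{M_11 = 4} = 464 - 299 = 165.
P(M_11 = 4) = 165/2048 = 165/2048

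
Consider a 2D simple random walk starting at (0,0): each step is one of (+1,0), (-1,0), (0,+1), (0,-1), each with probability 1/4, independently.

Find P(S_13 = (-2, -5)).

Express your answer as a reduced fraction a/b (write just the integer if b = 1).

Answer: 184041/33554432

Derivation:
Let h be the number of horizontal steps (so 13-h are vertical). To end at (-2,-5) need (h-2)/2 right-steps and ((13-h)-5)/2 up-steps.
Sum over h with 2 ≤ h ≤ 8, h ≡ 0 (mod 2), 13-h ≡ 1 (mod 2):
h=2: C(13,2)·C(2,0)·C(11,3) = 78·1·165 = 12870
h=4: C(13,4)·C(4,1)·C(9,2) = 715·4·36 = 102960
h=6: C(13,6)·C(6,2)·C(7,1) = 1716·15·7 = 180180
h=8: C(13,8)·C(8,3)·C(5,0) = 1287·56·1 = 72072
Total favorable: 368082
Total paths: 4^13 = 67108864
P = 368082/67108864 = 184041/33554432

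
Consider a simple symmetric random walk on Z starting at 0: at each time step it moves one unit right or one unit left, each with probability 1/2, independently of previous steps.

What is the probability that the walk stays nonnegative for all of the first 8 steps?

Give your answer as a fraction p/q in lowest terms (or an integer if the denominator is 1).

Let f(t,s) = #length-t paths at position s with S_1..S_t all ≥ 0.
f(t,s) = f(t-1,s-1) + f(t-1,s+1) for s ≥ 0; f(t,s) = 0 for s < 0.
t=0: f(0,0)=1
t=1: f(1,1)=1
t=2: f(2,0)=1 f(2,2)=1
t=3: f(3,1)=2 f(3,3)=1
t=4: f(4,0)=2 f(4,2)=3 f(4,4)=1
t=5: f(5,1)=5 f(5,3)=4 f(5,5)=1
t=6: f(6,0)=5 f(6,2)=9 f(6,4)=5 f(6,6)=1
t=7: f(7,1)=14 f(7,3)=14 f(7,5)=6 f(7,7)=1
t=8: f(8,0)=14 f(8,2)=28 f(8,4)=20 f(8,6)=7 f(8,8)=1
Σ_s f(8,s) = 70
P = 70/256 = 35/128

Answer: 35/128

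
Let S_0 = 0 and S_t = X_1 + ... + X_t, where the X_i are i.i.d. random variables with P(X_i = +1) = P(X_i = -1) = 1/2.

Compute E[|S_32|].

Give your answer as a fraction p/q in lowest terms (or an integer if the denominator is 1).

Answer: 300540195/67108864

Derivation:
S_32 takes values m ≡ 0 (mod 2) with |m| ≤ 32; P(S_32=m) = C(32,(32+m)/2)/2^32.
Total paths: 2^32 = 4294967296
Distribution: P(S=-32)=1/4294967296, P(S=-30)=32/4294967296, P(S=-28)=496/4294967296, P(S=-26)=4960/4294967296, P(S=-24)=35960/4294967296, P(S=-22)=201376/4294967296, P(S=-20)=906192/4294967296, P(S=-18)=3365856/4294967296, P(S=-16)=10518300/4294967296, P(S=-14)=28048800/4294967296, P(S=-12)=64512240/4294967296, P(S=-10)=129024480/4294967296, P(S=-8)=225792840/4294967296, P(S=-6)=347373600/4294967296, P(S=-4)=471435600/4294967296, P(S=-2)=565722720/4294967296, P(S=0)=601080390/4294967296, P(S=2)=565722720/4294967296, P(S=4)=471435600/4294967296, P(S=6)=347373600/4294967296, P(S=8)=225792840/4294967296, P(S=10)=129024480/4294967296, P(S=12)=64512240/4294967296, P(S=14)=28048800/4294967296, P(S=16)=10518300/4294967296, P(S=18)=3365856/4294967296, P(S=20)=906192/4294967296, P(S=22)=201376/4294967296, P(S=24)=35960/4294967296, P(S=26)=4960/4294967296, P(S=28)=496/4294967296, P(S=30)=32/4294967296, P(S=32)=1/4294967296
E[|S_32|] = Σ_m |m|·P(S_32=m) = 19234572480/4294967296 = 300540195/67108864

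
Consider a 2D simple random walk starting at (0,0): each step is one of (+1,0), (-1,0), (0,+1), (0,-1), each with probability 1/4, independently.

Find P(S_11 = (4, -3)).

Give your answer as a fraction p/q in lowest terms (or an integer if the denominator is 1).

Let h be the number of horizontal steps (so 11-h are vertical). To end at (4,-3) need (h+4)/2 right-steps and ((11-h)-3)/2 up-steps.
Sum over h with 4 ≤ h ≤ 8, h ≡ 0 (mod 2), 11-h ≡ 1 (mod 2):
h=4: C(11,4)·C(4,4)·C(7,2) = 330·1·21 = 6930
h=6: C(11,6)·C(6,5)·C(5,1) = 462·6·5 = 13860
h=8: C(11,8)·C(8,6)·C(3,0) = 165·28·1 = 4620
Total favorable: 25410
Total paths: 4^11 = 4194304
P = 25410/4194304 = 12705/2097152

Answer: 12705/2097152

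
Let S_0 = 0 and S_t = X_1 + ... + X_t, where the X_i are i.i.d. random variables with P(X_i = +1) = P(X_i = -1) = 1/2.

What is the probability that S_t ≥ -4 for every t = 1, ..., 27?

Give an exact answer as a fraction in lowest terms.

Let f(t,s) = #length-t paths at position s with S_1..S_t all ≥ -4.
f(t,s) = f(t-1,s-1) + f(t-1,s+1) for s ≥ -4; f(t,s) = 0 for s < -4.
t=0: f(0,0)=1
t=1: f(1,-1)=1 f(1,1)=1
t=2: f(2,-2)=1 f(2,0)=2 f(2,2)=1
t=3: f(3,-3)=1 f(3,-1)=3 f(3,1)=3 f(3,3)=1
t=4: f(4,-4)=1 f(4,-2)=4 f(4,0)=6 f(4,2)=4 f(4,4)=1
t=5: f(5,-3)=5 f(5,-1)=10 f(5,1)=10 f(5,3)=5 f(5,5)=1
t=6: f(6,-4)=5 f(6,-2)=15 f(6,0)=20 f(6,2)=15 f(6,4)=6 f(6,6)=1
t=7: f(7,-3)=20 f(7,-1)=35 f(7,1)=35 f(7,3)=21 f(7,5)=7 f(7,7)=1
t=8: f(8,-4)=20 f(8,-2)=55 f(8,0)=70 f(8,2)=56 f(8,4)=28 f(8,6)=8 f(8,8)=1
t=9: f(9,-3)=75 f(9,-1)=125 f(9,1)=126 f(9,3)=84 f(9,5)=36 f(9,7)=9 f(9,9)=1
t=10: f(10,-4)=75 f(10,-2)=200 f(10,0)=251 f(10,2)=210 f(10,4)=120 f(10,6)=45 f(10,8)=10 f(10,10)=1
t=11: f(11,-3)=275 f(11,-1)=451 f(11,1)=461 f(11,3)=330 f(11,5)=165 f(11,7)=55 f(11,9)=11 f(11,11)=1
t=12: f(12,-4)=275 f(12,-2)=726 f(12,0)=912 f(12,2)=791 f(12,4)=495 f(12,6)=220 f(12,8)=66 f(12,10)=12 f(12,12)=1
t=13: f(13,-3)=1001 f(13,-1)=1638 f(13,1)=1703 f(13,3)=1286 f(13,5)=715 f(13,7)=286 f(13,9)=78 f(13,11)=13 f(13,13)=1
t=14: f(14,-4)=1001 f(14,-2)=2639 f(14,0)=3341 f(14,2)=2989 f(14,4)=2001 f(14,6)=1001 f(14,8)=364 f(14,10)=91 f(14,12)=14 f(14,14)=1
t=15: f(15,-3)=3640 f(15,-1)=5980 f(15,1)=6330 f(15,3)=4990 f(15,5)=3002 f(15,7)=1365 f(15,9)=455 f(15,11)=105 f(15,13)=15 f(15,15)=1
t=16: f(16,-4)=3640 f(16,-2)=9620 f(16,0)=12310 f(16,2)=11320 f(16,4)=7992 f(16,6)=4367 f(16,8)=1820 f(16,10)=560 f(16,12)=120 f(16,14)=16 f(16,16)=1
t=17: f(17,-3)=13260 f(17,-1)=21930 f(17,1)=23630 f(17,3)=19312 f(17,5)=12359 f(17,7)=6187 f(17,9)=2380 f(17,11)=680 f(17,13)=136 f(17,15)=17 f(17,17)=1
t=18: f(18,-4)=13260 f(18,-2)=35190 f(18,0)=45560 f(18,2)=42942 f(18,4)=31671 f(18,6)=18546 f(18,8)=8567 f(18,10)=3060 f(18,12)=816 f(18,14)=153 f(18,16)=18 f(18,18)=1
t=19: f(19,-3)=48450 f(19,-1)=80750 f(19,1)=88502 f(19,3)=74613 f(19,5)=50217 f(19,7)=27113 f(19,9)=11627 f(19,11)=3876 f(19,13)=969 f(19,15)=171 f(19,17)=19 f(19,19)=1
t=20: f(20,-4)=48450 f(20,-2)=129200 f(20,0)=169252 f(20,2)=163115 f(20,4)=124830 f(20,6)=77330 f(20,8)=38740 f(20,10)=15503 f(20,12)=4845 f(20,14)=1140 f(20,16)=190 f(20,18)=20 f(20,20)=1
t=21: f(21,-3)=177650 f(21,-1)=298452 f(21,1)=332367 f(21,3)=287945 f(21,5)=202160 f(21,7)=116070 f(21,9)=54243 f(21,11)=20348 f(21,13)=5985 f(21,15)=1330 f(21,17)=210 f(21,19)=21 f(21,21)=1
t=22: f(22,-4)=177650 f(22,-2)=476102 f(22,0)=630819 f(22,2)=620312 f(22,4)=490105 f(22,6)=318230 f(22,8)=170313 f(22,10)=74591 f(22,12)=26333 f(22,14)=7315 f(22,16)=1540 f(22,18)=231 f(22,20)=22 f(22,22)=1
t=23: f(23,-3)=653752 f(23,-1)=1106921 f(23,1)=1251131 f(23,3)=1110417 f(23,5)=808335 f(23,7)=488543 f(23,9)=244904 f(23,11)=100924 f(23,13)=33648 f(23,15)=8855 f(23,17)=1771 f(23,19)=253 f(23,21)=23 f(23,23)=1
t=24: f(24,-4)=653752 f(24,-2)=1760673 f(24,0)=2358052 f(24,2)=2361548 f(24,4)=1918752 f(24,6)=1296878 f(24,8)=733447 f(24,10)=345828 f(24,12)=134572 f(24,14)=42503 f(24,16)=10626 f(24,18)=2024 f(24,20)=276 f(24,22)=24 f(24,24)=1
t=25: f(25,-3)=2414425 f(25,-1)=4118725 f(25,1)=4719600 f(25,3)=4280300 f(25,5)=3215630 f(25,7)=2030325 f(25,9)=1079275 f(25,11)=480400 f(25,13)=177075 f(25,15)=53129 f(25,17)=12650 f(25,19)=2300 f(25,21)=300 f(25,23)=25 f(25,25)=1
t=26: f(26,-4)=2414425 f(26,-2)=6533150 f(26,0)=8838325 f(26,2)=8999900 f(26,4)=7495930 f(26,6)=5245955 f(26,8)=3109600 f(26,10)=1559675 f(26,12)=657475 f(26,14)=230204 f(26,16)=65779 f(26,18)=14950 f(26,20)=2600 f(26,22)=325 f(26,24)=26 f(26,26)=1
t=27: f(27,-3)=8947575 f(27,-1)=15371475 f(27,1)=17838225 f(27,3)=16495830 f(27,5)=12741885 f(27,7)=8355555 f(27,9)=4669275 f(27,11)=2217150 f(27,13)=887679 f(27,15)=295983 f(27,17)=80729 f(27,19)=17550 f(27,21)=2925 f(27,23)=351 f(27,25)=27 f(27,27)=1
Σ_s f(27,s) = 87922215
P = 87922215/134217728 = 87922215/134217728

Answer: 87922215/134217728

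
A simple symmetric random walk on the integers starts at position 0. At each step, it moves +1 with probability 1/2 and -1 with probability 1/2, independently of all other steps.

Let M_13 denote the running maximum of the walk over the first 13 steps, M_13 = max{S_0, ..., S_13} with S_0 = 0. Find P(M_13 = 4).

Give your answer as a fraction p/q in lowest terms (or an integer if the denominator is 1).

Answer: 715/8192

Derivation:
Let M_13 = max(S_0,...,S_13). Use the reflection principle: for j ≥ 1, #{paths with M_13 ≥ j} = #{S_13 ≥ j} + #{S_13 ≥ j+1}.
By reflection, #{M_13 ≥ 4} = #{S_13 ≥ 4} + #{S_13 ≥ 5} = 1093 + 1093 = 2186.
#{M_13 ≥ 5} = #{S_13 ≥ 5} + #{S_13 ≥ 6} = 1093 + 378 = 1471.
#{M_13 = 4} = 2186 - 1471 = 715.
P(M_13 = 4) = 715/8192 = 715/8192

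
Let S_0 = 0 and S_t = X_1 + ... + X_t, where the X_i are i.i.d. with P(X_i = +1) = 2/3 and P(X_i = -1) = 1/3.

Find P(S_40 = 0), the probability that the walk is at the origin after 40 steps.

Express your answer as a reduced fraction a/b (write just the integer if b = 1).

Answer: 16060284644884480/1350851717672992089

Derivation:
To be at 0 after 40 steps: need exactly 20 steps of +1 and 20 of -1.
Number of such sequences: C(40,20) = 137846528820
Each has probability (2/3)^20 · (1/3)^20 = 1048576/12157665459056928801
P = 137846528820 · 1048576/12157665459056928801 = 16060284644884480/1350851717672992089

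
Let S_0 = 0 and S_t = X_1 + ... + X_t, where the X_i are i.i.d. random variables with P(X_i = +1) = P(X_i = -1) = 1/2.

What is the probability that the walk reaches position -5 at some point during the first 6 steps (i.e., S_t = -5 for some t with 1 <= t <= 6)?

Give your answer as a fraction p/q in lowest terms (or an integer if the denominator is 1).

Count via complement. Let g(t,s) = #length-t paths at position s with S_1..S_t all ≠ -5.
g(t,s) = g(t-1,s-1) + g(t-1,s+1) for s ≠ -5; g(t,-5) = 0.
t=0: g(0,0)=1
t=1: g(1,-1)=1 g(1,1)=1
t=2: g(2,-2)=1 g(2,0)=2 g(2,2)=1
t=3: g(3,-3)=1 g(3,-1)=3 g(3,1)=3 g(3,3)=1
t=4: g(4,-4)=1 g(4,-2)=4 g(4,0)=6 g(4,2)=4 g(4,4)=1
t=5: g(5,-3)=5 g(5,-1)=10 g(5,1)=10 g(5,3)=5 g(5,5)=1
t=6: g(6,-4)=5 g(6,-2)=15 g(6,0)=20 g(6,2)=15 g(6,4)=6 g(6,6)=1
Paths never hitting -5: Σ_s g(6,s) = 62
Paths hitting -5: 2^6 - 62 = 2
P = 2/64 = 1/32

Answer: 1/32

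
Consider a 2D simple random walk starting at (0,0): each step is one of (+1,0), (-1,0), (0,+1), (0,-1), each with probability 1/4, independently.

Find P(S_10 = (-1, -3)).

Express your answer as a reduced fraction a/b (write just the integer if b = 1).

Let h be the number of horizontal steps (so 10-h are vertical). To end at (-1,-3) need (h-1)/2 right-steps and ((10-h)-3)/2 up-steps.
Sum over h with 1 ≤ h ≤ 7, h ≡ 1 (mod 2), 10-h ≡ 1 (mod 2):
h=1: C(10,1)·C(1,0)·C(9,3) = 10·1·84 = 840
h=3: C(10,3)·C(3,1)·C(7,2) = 120·3·21 = 7560
h=5: C(10,5)·C(5,2)·C(5,1) = 252·10·5 = 12600
h=7: C(10,7)·C(7,3)·C(3,0) = 120·35·1 = 4200
Total favorable: 25200
Total paths: 4^10 = 1048576
P = 25200/1048576 = 1575/65536

Answer: 1575/65536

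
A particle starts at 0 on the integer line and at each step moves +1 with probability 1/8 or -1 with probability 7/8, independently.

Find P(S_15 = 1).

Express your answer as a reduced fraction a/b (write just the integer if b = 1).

To reach position 1 after 15 steps: need 8 steps of +1 and 7 steps of -1.
Number of such sequences: C(15,8) = 6435
Each has probability (1/8)^8 · (7/8)^7 = 823543/35184372088832
P = 6435 · 823543/35184372088832 = 5299499205/35184372088832

Answer: 5299499205/35184372088832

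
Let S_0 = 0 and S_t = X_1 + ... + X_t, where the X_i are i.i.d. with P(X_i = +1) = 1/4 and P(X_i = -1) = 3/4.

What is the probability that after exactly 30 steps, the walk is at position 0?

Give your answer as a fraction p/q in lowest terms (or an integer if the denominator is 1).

Answer: 139110429284415/72057594037927936

Derivation:
To be at 0 after 30 steps: need exactly 15 steps of +1 and 15 of -1.
Number of such sequences: C(30,15) = 155117520
Each has probability (1/4)^15 · (3/4)^15 = 14348907/1152921504606846976
P = 155117520 · 14348907/1152921504606846976 = 139110429284415/72057594037927936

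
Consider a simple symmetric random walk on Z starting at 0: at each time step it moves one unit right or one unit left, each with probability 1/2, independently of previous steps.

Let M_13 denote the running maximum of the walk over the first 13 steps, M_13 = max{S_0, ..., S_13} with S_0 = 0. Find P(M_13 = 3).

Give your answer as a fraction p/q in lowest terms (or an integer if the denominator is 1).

Let M_13 = max(S_0,...,S_13). Use the reflection principle: for j ≥ 1, #{paths with M_13 ≥ j} = #{S_13 ≥ j} + #{S_13 ≥ j+1}.
By reflection, #{M_13 ≥ 3} = #{S_13 ≥ 3} + #{S_13 ≥ 4} = 2380 + 1093 = 3473.
#{M_13 ≥ 4} = #{S_13 ≥ 4} + #{S_13 ≥ 5} = 1093 + 1093 = 2186.
#{M_13 = 3} = 3473 - 2186 = 1287.
P(M_13 = 3) = 1287/8192 = 1287/8192

Answer: 1287/8192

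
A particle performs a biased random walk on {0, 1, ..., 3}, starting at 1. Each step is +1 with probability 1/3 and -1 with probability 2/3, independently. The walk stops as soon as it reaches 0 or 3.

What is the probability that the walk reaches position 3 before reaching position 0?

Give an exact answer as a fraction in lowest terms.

Answer: 1/7

Derivation:
Biased walk: p = 1/3, q = 2/3, r = q/p = 2
Gambler's ruin: P(hit 3 before 0 | start at 1) = (1 - r^a)/(1 - r^N)
r^1 = 2; r^3 = 8
P = (1 - 2) / (1 - 8) = -1 / -7 = 1/7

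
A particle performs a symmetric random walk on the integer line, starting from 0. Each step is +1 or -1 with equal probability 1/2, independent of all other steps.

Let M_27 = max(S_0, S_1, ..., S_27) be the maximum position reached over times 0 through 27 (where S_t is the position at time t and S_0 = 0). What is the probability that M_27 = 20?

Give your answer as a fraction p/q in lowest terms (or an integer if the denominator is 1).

Answer: 2925/134217728

Derivation:
Let M_27 = max(S_0,...,S_27). Use the reflection principle: for j ≥ 1, #{paths with M_27 ≥ j} = #{S_27 ≥ j} + #{S_27 ≥ j+1}.
By reflection, #{M_27 ≥ 20} = #{S_27 ≥ 20} + #{S_27 ≥ 21} = 3304 + 3304 = 6608.
#{M_27 ≥ 21} = #{S_27 ≥ 21} + #{S_27 ≥ 22} = 3304 + 379 = 3683.
#{M_27 = 20} = 6608 - 3683 = 2925.
P(M_27 = 20) = 2925/134217728 = 2925/134217728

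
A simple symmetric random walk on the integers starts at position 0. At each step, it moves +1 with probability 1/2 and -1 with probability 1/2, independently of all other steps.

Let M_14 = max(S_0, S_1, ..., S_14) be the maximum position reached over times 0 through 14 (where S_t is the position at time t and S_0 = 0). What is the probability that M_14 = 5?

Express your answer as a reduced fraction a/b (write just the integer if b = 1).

Answer: 1001/16384

Derivation:
Let M_14 = max(S_0,...,S_14). Use the reflection principle: for j ≥ 1, #{paths with M_14 ≥ j} = #{S_14 ≥ j} + #{S_14 ≥ j+1}.
By reflection, #{M_14 ≥ 5} = #{S_14 ≥ 5} + #{S_14 ≥ 6} = 1471 + 1471 = 2942.
#{M_14 ≥ 6} = #{S_14 ≥ 6} + #{S_14 ≥ 7} = 1471 + 470 = 1941.
#{M_14 = 5} = 2942 - 1941 = 1001.
P(M_14 = 5) = 1001/16384 = 1001/16384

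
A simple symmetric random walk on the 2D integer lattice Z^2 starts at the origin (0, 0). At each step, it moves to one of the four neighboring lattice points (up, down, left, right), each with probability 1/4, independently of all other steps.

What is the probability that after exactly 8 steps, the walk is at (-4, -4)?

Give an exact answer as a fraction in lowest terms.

Let h be the number of horizontal steps (so 8-h are vertical). To end at (-4,-4) need (h-4)/2 right-steps and ((8-h)-4)/2 up-steps.
Sum over h with 4 ≤ h ≤ 4, h ≡ 0 (mod 2), 8-h ≡ 0 (mod 2):
h=4: C(8,4)·C(4,0)·C(4,0) = 70·1·1 = 70
Total favorable: 70
Total paths: 4^8 = 65536
P = 70/65536 = 35/32768

Answer: 35/32768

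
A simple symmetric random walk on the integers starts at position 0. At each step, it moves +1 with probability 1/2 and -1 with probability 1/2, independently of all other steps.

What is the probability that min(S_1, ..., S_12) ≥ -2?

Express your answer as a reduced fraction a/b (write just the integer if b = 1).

Let f(t,s) = #length-t paths at position s with S_1..S_t all ≥ -2.
f(t,s) = f(t-1,s-1) + f(t-1,s+1) for s ≥ -2; f(t,s) = 0 for s < -2.
t=0: f(0,0)=1
t=1: f(1,-1)=1 f(1,1)=1
t=2: f(2,-2)=1 f(2,0)=2 f(2,2)=1
t=3: f(3,-1)=3 f(3,1)=3 f(3,3)=1
t=4: f(4,-2)=3 f(4,0)=6 f(4,2)=4 f(4,4)=1
t=5: f(5,-1)=9 f(5,1)=10 f(5,3)=5 f(5,5)=1
t=6: f(6,-2)=9 f(6,0)=19 f(6,2)=15 f(6,4)=6 f(6,6)=1
t=7: f(7,-1)=28 f(7,1)=34 f(7,3)=21 f(7,5)=7 f(7,7)=1
t=8: f(8,-2)=28 f(8,0)=62 f(8,2)=55 f(8,4)=28 f(8,6)=8 f(8,8)=1
t=9: f(9,-1)=90 f(9,1)=117 f(9,3)=83 f(9,5)=36 f(9,7)=9 f(9,9)=1
t=10: f(10,-2)=90 f(10,0)=207 f(10,2)=200 f(10,4)=119 f(10,6)=45 f(10,8)=10 f(10,10)=1
t=11: f(11,-1)=297 f(11,1)=407 f(11,3)=319 f(11,5)=164 f(11,7)=55 f(11,9)=11 f(11,11)=1
t=12: f(12,-2)=297 f(12,0)=704 f(12,2)=726 f(12,4)=483 f(12,6)=219 f(12,8)=66 f(12,10)=12 f(12,12)=1
Σ_s f(12,s) = 2508
P = 2508/4096 = 627/1024

Answer: 627/1024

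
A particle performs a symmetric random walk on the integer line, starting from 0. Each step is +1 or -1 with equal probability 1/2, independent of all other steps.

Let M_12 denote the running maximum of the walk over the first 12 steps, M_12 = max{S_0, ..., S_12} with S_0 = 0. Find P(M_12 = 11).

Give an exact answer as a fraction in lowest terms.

Answer: 1/4096

Derivation:
Let M_12 = max(S_0,...,S_12). Use the reflection principle: for j ≥ 1, #{paths with M_12 ≥ j} = #{S_12 ≥ j} + #{S_12 ≥ j+1}.
By reflection, #{M_12 ≥ 11} = #{S_12 ≥ 11} + #{S_12 ≥ 12} = 1 + 1 = 2.
#{M_12 ≥ 12} = #{S_12 ≥ 12} + #{S_12 ≥ 13} = 1 + 0 = 1.
#{M_12 = 11} = 2 - 1 = 1.
P(M_12 = 11) = 1/4096 = 1/4096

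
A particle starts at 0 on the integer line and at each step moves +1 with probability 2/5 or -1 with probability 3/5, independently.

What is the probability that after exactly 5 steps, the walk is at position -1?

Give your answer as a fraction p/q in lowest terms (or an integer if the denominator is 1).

To reach position -1 after 5 steps: need 2 steps of +1 and 3 steps of -1.
Number of such sequences: C(5,2) = 10
Each has probability (2/5)^2 · (3/5)^3 = 108/3125
P = 10 · 108/3125 = 216/625

Answer: 216/625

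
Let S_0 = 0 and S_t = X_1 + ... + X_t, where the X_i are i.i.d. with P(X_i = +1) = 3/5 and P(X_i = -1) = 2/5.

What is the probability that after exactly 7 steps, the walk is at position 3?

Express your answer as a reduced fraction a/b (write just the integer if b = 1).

Answer: 20412/78125

Derivation:
To reach position 3 after 7 steps: need 5 steps of +1 and 2 steps of -1.
Number of such sequences: C(7,5) = 21
Each has probability (3/5)^5 · (2/5)^2 = 972/78125
P = 21 · 972/78125 = 20412/78125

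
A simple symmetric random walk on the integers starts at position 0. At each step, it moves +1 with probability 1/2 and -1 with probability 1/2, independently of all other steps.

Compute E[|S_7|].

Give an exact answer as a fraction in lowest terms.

S_7 takes values m ≡ 1 (mod 2) with |m| ≤ 7; P(S_7=m) = C(7,(7+m)/2)/2^7.
Total paths: 2^7 = 128
Distribution: P(S=-7)=1/128, P(S=-5)=7/128, P(S=-3)=21/128, P(S=-1)=35/128, P(S=1)=35/128, P(S=3)=21/128, P(S=5)=7/128, P(S=7)=1/128
E[|S_7|] = Σ_m |m|·P(S_7=m) = 280/128 = 35/16

Answer: 35/16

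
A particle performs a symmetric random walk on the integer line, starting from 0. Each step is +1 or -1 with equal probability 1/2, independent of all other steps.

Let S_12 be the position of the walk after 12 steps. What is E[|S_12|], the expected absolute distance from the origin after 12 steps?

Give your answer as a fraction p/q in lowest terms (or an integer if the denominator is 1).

S_12 takes values m ≡ 0 (mod 2) with |m| ≤ 12; P(S_12=m) = C(12,(12+m)/2)/2^12.
Total paths: 2^12 = 4096
Distribution: P(S=-12)=1/4096, P(S=-10)=12/4096, P(S=-8)=66/4096, P(S=-6)=220/4096, P(S=-4)=495/4096, P(S=-2)=792/4096, P(S=0)=924/4096, P(S=2)=792/4096, P(S=4)=495/4096, P(S=6)=220/4096, P(S=8)=66/4096, P(S=10)=12/4096, P(S=12)=1/4096
E[|S_12|] = Σ_m |m|·P(S_12=m) = 11088/4096 = 693/256

Answer: 693/256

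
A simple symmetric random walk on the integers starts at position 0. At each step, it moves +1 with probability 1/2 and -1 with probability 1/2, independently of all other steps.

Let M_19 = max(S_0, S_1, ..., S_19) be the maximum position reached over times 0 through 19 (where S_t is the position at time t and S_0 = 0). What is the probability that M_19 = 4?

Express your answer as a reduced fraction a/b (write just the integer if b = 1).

Answer: 12597/131072

Derivation:
Let M_19 = max(S_0,...,S_19). Use the reflection principle: for j ≥ 1, #{paths with M_19 ≥ j} = #{S_19 ≥ j} + #{S_19 ≥ j+1}.
By reflection, #{M_19 ≥ 4} = #{S_19 ≥ 4} + #{S_19 ≥ 5} = 94184 + 94184 = 188368.
#{M_19 ≥ 5} = #{S_19 ≥ 5} + #{S_19 ≥ 6} = 94184 + 43796 = 137980.
#{M_19 = 4} = 188368 - 137980 = 50388.
P(M_19 = 4) = 50388/524288 = 12597/131072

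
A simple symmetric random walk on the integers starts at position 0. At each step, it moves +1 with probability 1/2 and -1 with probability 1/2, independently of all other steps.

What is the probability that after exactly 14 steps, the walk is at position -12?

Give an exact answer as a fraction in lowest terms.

To reach position -12 after 14 steps: need 1 step of +1 and 13 of -1.
Favorable paths: C(14,1) = 14
Total paths: 2^14 = 16384
P = 14/16384 = 7/8192

Answer: 7/8192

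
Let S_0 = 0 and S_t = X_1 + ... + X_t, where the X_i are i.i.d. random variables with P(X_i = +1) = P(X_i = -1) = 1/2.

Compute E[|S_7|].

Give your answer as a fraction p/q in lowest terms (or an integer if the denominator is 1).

S_7 takes values m ≡ 1 (mod 2) with |m| ≤ 7; P(S_7=m) = C(7,(7+m)/2)/2^7.
Total paths: 2^7 = 128
Distribution: P(S=-7)=1/128, P(S=-5)=7/128, P(S=-3)=21/128, P(S=-1)=35/128, P(S=1)=35/128, P(S=3)=21/128, P(S=5)=7/128, P(S=7)=1/128
E[|S_7|] = Σ_m |m|·P(S_7=m) = 280/128 = 35/16

Answer: 35/16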